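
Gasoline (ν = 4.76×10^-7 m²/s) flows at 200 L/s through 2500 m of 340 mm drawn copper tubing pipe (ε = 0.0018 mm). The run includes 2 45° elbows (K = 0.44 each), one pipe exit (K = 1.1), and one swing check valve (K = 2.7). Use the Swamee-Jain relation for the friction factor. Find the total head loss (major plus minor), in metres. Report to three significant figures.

V = 4Q/(πD²) = 2.203 m/s; V²/2g = 0.2473 m
Re = 1.57×10^6, ε/D = 5.29×10^-6 → f = 0.01095 (Swamee-Jain)
Major: h_f = f(L/D)·V²/2g = 0.01095·7353·0.2473 = 19.90 m
Minor: ΣK = 4.68; h_m = ΣK·V²/2g = 1.157 m
Total H_L = 19.90 + 1.157 = 21.06 m

H_L ≈ 21.1 m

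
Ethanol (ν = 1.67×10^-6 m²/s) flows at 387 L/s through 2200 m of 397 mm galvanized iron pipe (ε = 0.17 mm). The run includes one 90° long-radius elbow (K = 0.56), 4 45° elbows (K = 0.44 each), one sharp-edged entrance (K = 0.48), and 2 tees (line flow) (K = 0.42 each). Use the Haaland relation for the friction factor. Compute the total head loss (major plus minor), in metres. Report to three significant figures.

H_L ≈ 48.2 m

V = 4Q/(πD²) = 3.126 m/s; V²/2g = 0.4982 m
Re = 7.43×10^5, ε/D = 4.28×10^-4 → f = 0.01682 (Haaland)
Major: h_f = f(L/D)·V²/2g = 0.01682·5542·0.4982 = 46.42 m
Minor: ΣK = 3.64; h_m = ΣK·V²/2g = 1.813 m
Total H_L = 46.42 + 1.813 = 48.24 m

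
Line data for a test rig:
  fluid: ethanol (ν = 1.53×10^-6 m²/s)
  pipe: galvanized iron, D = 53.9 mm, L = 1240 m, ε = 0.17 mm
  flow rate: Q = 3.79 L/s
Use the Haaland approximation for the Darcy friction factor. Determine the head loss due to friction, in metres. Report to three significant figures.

V = 4Q/(πD²) = 4·0.00379/(π·0.0539²) = 1.661 m/s
Re = VD/ν = 1.661·0.0539/1.53×10^-6 = 5.85×10^4 → turbulent
ε/D = 0.17/53.9 = 0.00315
Haaland: f = 0.02847
h_f = f(L/D)V²/(2g) = 0.02847·(1240/0.0539)·1.661²/(2·9.81) = 92.09 m

h_f ≈ 92.1 m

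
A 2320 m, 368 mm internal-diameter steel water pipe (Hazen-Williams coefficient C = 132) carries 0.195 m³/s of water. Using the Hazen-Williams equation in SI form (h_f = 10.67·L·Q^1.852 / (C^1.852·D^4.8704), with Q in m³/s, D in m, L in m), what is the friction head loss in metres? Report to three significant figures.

h_f = 10.67·2320·0.195^1.852 / (132^1.852·0.368^4.8704) = 18.45 m

h_f ≈ 18.4 m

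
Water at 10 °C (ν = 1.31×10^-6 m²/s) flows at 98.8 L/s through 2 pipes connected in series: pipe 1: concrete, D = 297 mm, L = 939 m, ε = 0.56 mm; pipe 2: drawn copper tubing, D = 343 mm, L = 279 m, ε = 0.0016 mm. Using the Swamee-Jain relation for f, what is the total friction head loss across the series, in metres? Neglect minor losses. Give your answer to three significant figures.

Pipe 1: V = 1.426 m/s, Re = 3.23×10^5, ε/D = 0.00189, f = 0.02378, h_1 = f(L/D)V²/2g = 7.795 m
Pipe 2: V = 1.069 m/s, Re = 2.80×10^5, ε/D = 4.66×10^-6, f = 0.01461, h_2 = f(L/D)V²/2g = 0.6927 m
Series → Q common, losses add: H = Σh = 8.488 m

H ≈ 8.49 m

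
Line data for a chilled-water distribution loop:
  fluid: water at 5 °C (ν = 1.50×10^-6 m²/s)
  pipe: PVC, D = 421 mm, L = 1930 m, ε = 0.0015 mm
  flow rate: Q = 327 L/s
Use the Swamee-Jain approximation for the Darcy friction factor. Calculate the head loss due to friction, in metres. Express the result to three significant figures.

V = 4Q/(πD²) = 4·0.327/(π·0.421²) = 2.349 m/s
Re = VD/ν = 2.349·0.421/1.50×10^-6 = 6.59×10^5 → turbulent
ε/D = 0.0015/421 = 3.56×10^-6
Swamee-Jain: f = 0.01254
h_f = f(L/D)V²/(2g) = 0.01254·(1930/0.421)·2.349²/(2·9.81) = 16.16 m

h_f ≈ 16.2 m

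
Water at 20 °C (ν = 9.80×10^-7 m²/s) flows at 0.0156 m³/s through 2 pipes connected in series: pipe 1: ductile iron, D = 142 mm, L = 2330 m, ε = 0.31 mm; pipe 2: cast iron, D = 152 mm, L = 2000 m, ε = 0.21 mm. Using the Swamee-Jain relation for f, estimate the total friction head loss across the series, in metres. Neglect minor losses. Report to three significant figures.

Pipe 1: V = 0.9850 m/s, Re = 1.43×10^5, ε/D = 0.00218, f = 0.02533, h_1 = f(L/D)V²/2g = 20.56 m
Pipe 2: V = 0.8597 m/s, Re = 1.33×10^5, ε/D = 0.00138, f = 0.02310, h_2 = f(L/D)V²/2g = 11.45 m
Series → Q common, losses add: H = Σh = 32.01 m

H ≈ 32.0 m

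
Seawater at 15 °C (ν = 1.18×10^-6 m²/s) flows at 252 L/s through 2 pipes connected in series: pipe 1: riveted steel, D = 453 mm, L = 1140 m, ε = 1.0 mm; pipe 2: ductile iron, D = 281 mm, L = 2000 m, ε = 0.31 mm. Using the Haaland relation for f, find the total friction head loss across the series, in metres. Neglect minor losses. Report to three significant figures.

H ≈ 130 m

Pipe 1: V = 1.564 m/s, Re = 6.00×10^5, ε/D = 0.00221, f = 0.02435, h_1 = f(L/D)V²/2g = 7.635 m
Pipe 2: V = 4.063 m/s, Re = 9.68×10^5, ε/D = 0.00110, f = 0.02041, h_2 = f(L/D)V²/2g = 122.3 m
Series → Q common, losses add: H = Σh = 129.9 m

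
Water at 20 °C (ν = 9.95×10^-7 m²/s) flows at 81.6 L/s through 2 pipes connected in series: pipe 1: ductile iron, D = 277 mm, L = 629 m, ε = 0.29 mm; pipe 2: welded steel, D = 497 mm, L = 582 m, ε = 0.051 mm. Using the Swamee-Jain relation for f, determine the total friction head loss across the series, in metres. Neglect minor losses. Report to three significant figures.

H ≈ 4.57 m

Pipe 1: V = 1.354 m/s, Re = 3.77×10^5, ε/D = 0.00105, f = 0.02075, h_1 = f(L/D)V²/2g = 4.403 m
Pipe 2: V = 0.4206 m/s, Re = 2.10×10^5, ε/D = 1.03×10^-4, f = 0.01629, h_2 = f(L/D)V²/2g = 0.1720 m
Series → Q common, losses add: H = Σh = 4.575 m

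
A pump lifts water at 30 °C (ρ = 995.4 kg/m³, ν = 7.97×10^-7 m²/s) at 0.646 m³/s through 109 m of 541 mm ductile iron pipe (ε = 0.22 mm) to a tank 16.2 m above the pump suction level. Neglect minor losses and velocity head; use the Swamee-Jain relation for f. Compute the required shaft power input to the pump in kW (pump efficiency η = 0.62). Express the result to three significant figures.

P_shaft ≈ 178 kW

V = 4Q/(πD²) = 2.810 m/s; Re = 1.91×10^6; ε/D = 4.07×10^-4; f = 0.01634
h_f = f(L/D)V²/2g = 1.325 m
Total head H = z + h_f = 16.2 + 1.325 = 17.53 m
P_hyd = ρgQH = 995.4·9.81·0.646·17.53 = 110.6 kW
P_shaft = P_hyd/η = 110.6/0.62 = 178.3 kW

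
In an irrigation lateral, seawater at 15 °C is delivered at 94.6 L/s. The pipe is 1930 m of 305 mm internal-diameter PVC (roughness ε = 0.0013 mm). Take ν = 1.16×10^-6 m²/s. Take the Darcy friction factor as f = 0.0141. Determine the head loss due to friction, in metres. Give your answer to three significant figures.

h_f ≈ 7.62 m

V = 4Q/(πD²) = 4·0.0946/(π·0.305²) = 1.295 m/s
h_f = f(L/D)V²/(2g) = 0.01410·(1930/0.305)·1.295²/(2·9.81) = 7.624 m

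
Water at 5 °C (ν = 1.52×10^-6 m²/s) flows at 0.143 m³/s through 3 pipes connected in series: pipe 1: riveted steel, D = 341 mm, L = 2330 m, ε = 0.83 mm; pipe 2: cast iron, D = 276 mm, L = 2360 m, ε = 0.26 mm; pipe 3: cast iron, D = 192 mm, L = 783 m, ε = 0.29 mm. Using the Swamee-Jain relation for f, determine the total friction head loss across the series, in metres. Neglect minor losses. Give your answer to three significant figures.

Pipe 1: V = 1.566 m/s, Re = 3.51×10^5, ε/D = 0.00243, f = 0.02528, h_1 = f(L/D)V²/2g = 21.58 m
Pipe 2: V = 2.390 m/s, Re = 4.34×10^5, ε/D = 9.42×10^-4, f = 0.02019, h_2 = f(L/D)V²/2g = 50.28 m
Pipe 3: V = 4.939 m/s, Re = 6.24×10^5, ε/D = 0.00151, f = 0.02223, h_3 = f(L/D)V²/2g = 112.7 m
Series → Q common, losses add: H = Σh = 184.6 m

H ≈ 185 m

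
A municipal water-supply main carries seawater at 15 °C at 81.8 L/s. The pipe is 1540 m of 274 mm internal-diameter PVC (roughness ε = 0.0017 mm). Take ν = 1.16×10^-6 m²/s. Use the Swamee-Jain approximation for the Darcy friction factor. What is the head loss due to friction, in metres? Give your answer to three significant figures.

V = 4Q/(πD²) = 4·0.0818/(π·0.274²) = 1.387 m/s
Re = VD/ν = 1.387·0.274/1.16×10^-6 = 3.28×10^5 → turbulent
ε/D = 0.0017/274 = 6.20×10^-6
Swamee-Jain: f = 0.01422
h_f = f(L/D)V²/(2g) = 0.01422·(1540/0.274)·1.387²/(2·9.81) = 7.838 m

h_f ≈ 7.84 m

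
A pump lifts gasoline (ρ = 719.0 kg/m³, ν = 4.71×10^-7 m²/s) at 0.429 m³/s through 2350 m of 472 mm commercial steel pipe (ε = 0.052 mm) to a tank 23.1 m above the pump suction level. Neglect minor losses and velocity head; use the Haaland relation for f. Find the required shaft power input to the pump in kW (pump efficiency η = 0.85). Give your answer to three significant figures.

P_shaft ≈ 152 kW

V = 4Q/(πD²) = 2.452 m/s; Re = 2.46×10^6; ε/D = 1.10×10^-4; f = 0.01280
h_f = f(L/D)V²/2g = 19.52 m
Total head H = z + h_f = 23.1 + 19.52 = 42.62 m
P_hyd = ρgQH = 719.0·9.81·0.429·42.62 = 129.0 kW
P_shaft = P_hyd/η = 129.0/0.85 = 151.7 kW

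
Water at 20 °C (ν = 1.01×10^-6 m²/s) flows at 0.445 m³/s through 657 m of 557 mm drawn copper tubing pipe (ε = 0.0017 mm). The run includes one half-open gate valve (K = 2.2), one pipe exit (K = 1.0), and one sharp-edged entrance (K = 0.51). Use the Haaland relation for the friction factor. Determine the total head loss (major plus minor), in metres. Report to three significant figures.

H_L ≈ 2.96 m

V = 4Q/(πD²) = 1.826 m/s; V²/2g = 0.1700 m
Re = 1.01×10^6, ε/D = 3.05×10^-6 → f = 0.01162 (Haaland)
Major: h_f = f(L/D)·V²/2g = 0.01162·1180·0.1700 = 2.330 m
Minor: ΣK = 3.71; h_m = ΣK·V²/2g = 0.6307 m
Total H_L = 2.330 + 0.6307 = 2.961 m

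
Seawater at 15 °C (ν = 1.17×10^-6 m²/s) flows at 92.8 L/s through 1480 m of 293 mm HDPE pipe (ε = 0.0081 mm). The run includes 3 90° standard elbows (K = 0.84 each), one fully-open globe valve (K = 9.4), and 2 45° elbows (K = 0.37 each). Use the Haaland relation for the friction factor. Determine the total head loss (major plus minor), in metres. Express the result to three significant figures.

H_L ≈ 8.16 m

V = 4Q/(πD²) = 1.376 m/s; V²/2g = 0.09655 m
Re = 3.45×10^5, ε/D = 2.76×10^-5 → f = 0.01423 (Haaland)
Major: h_f = f(L/D)·V²/2g = 0.01423·5051·0.09655 = 6.942 m
Minor: ΣK = 12.7; h_m = ΣK·V²/2g = 1.222 m
Total H_L = 6.942 + 1.222 = 8.164 m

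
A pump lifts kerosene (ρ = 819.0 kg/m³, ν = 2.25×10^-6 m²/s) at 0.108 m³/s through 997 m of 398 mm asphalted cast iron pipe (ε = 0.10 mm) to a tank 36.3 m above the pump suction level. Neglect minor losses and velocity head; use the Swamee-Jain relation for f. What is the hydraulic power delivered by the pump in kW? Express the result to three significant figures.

P_hyd ≈ 33.0 kW

V = 4Q/(πD²) = 0.8681 m/s; Re = 1.54×10^5; ε/D = 2.51×10^-4; f = 0.01808
h_f = f(L/D)V²/2g = 1.740 m
Total head H = z + h_f = 36.3 + 1.740 = 38.04 m
P_hyd = ρgQH = 819.0·9.81·0.108·38.04 = 33.01 kW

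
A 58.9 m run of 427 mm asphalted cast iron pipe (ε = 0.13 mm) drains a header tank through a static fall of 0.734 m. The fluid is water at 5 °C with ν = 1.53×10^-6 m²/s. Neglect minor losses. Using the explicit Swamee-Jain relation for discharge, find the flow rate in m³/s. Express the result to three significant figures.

Q ≈ 0.366 m³/s

Swamee-Jain (Type II): Q = -0.965·√(gD⁵h_f/L)·ln[ε/(3.7D) + √(3.17ν²L/(gD³h_f))]
√(gD⁵h_f/L) = √(9.81·0.427⁵·0.734/58.9) = 0.04166
ε/(3.7D) = 8.23×10^-5; √(3.17ν²L/(gD³h_f)) = 2.79×10^-5
Q = -0.965·0.04166·ln(1.102×10^-4) = 0.3663 m³/s
Check: V = 2.56 m/s, Re = 7.14×10^5, f = 0.01606, h_f = 0.739 m ≈ 0.734 m ✓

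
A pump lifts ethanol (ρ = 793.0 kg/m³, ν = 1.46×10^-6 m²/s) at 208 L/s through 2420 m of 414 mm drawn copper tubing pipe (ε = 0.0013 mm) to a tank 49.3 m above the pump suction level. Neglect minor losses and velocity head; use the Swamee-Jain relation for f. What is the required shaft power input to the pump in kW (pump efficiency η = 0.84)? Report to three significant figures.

V = 4Q/(πD²) = 1.545 m/s; Re = 4.38×10^5; ε/D = 3.14×10^-6; f = 0.01345
h_f = f(L/D)V²/2g = 9.569 m
Total head H = z + h_f = 49.3 + 9.569 = 58.87 m
P_hyd = ρgQH = 793.0·9.81·0.208·58.87 = 95.26 kW
P_shaft = P_hyd/η = 95.26/0.84 = 113.4 kW

P_shaft ≈ 113 kW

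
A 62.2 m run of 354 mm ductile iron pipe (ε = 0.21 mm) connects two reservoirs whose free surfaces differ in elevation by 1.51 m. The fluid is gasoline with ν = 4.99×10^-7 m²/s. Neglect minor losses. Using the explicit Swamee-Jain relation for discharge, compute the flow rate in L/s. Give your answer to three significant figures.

Q ≈ 305 L/s

Swamee-Jain (Type II): Q = -0.965·√(gD⁵h_f/L)·ln[ε/(3.7D) + √(3.17ν²L/(gD³h_f))]
√(gD⁵h_f/L) = √(9.81·0.354⁵·1.51/62.2) = 0.03639
ε/(3.7D) = 1.60×10^-4; √(3.17ν²L/(gD³h_f)) = 8.64×10^-6
Q = -0.965·0.03639·ln(1.690×10^-4) = 0.3050 m³/s
Check: V = 3.10 m/s, Re = 2.20×10^6, f = 0.01763, h_f = 1.52 m ≈ 1.51 m ✓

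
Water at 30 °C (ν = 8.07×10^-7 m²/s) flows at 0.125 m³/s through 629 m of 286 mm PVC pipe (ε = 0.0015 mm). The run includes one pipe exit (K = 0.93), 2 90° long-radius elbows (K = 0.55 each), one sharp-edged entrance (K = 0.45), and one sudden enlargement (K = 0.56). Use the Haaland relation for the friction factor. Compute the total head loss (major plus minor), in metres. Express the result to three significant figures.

V = 4Q/(πD²) = 1.946 m/s; V²/2g = 0.1930 m
Re = 6.90×10^5, ε/D = 5.24×10^-6 → f = 0.01242 (Haaland)
Major: h_f = f(L/D)·V²/2g = 0.01242·2199·0.1930 = 5.269 m
Minor: ΣK = 3.04; h_m = ΣK·V²/2g = 0.5866 m
Total H_L = 5.269 + 0.5866 = 5.855 m

H_L ≈ 5.86 m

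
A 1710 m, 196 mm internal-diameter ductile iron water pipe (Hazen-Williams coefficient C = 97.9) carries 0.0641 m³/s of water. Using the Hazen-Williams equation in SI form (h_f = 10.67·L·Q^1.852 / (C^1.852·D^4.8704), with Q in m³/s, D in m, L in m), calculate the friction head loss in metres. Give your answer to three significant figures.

h_f ≈ 64.8 m

h_f = 10.67·1710·0.0641^1.852 / (97.9^1.852·0.196^4.8704) = 64.79 m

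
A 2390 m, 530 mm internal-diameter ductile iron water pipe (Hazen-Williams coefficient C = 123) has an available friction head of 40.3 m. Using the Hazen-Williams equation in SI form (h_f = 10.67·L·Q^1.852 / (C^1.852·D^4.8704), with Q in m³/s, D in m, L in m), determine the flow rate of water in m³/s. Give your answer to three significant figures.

Rearranging: Q = [h_f·C^1.852·D^4.8704 / (10.67·L)]^(1/1.852)
Q = [40.3·123^1.852·0.530^4.8704 / (10.67·2390)]^0.540 = 0.7116 m³/s

Q ≈ 0.712 m³/s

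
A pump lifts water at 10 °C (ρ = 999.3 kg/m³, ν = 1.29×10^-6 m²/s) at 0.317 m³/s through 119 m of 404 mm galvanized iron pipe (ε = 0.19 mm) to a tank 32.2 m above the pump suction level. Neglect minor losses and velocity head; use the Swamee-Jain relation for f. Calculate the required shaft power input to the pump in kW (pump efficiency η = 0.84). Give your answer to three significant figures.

P_shaft ≈ 125 kW

V = 4Q/(πD²) = 2.473 m/s; Re = 7.74×10^5; ε/D = 4.70×10^-4; f = 0.01725
h_f = f(L/D)V²/2g = 1.583 m
Total head H = z + h_f = 32.2 + 1.583 = 33.78 m
P_hyd = ρgQH = 999.3·9.81·0.317·33.78 = 105.0 kW
P_shaft = P_hyd/η = 105.0/0.84 = 125.0 kW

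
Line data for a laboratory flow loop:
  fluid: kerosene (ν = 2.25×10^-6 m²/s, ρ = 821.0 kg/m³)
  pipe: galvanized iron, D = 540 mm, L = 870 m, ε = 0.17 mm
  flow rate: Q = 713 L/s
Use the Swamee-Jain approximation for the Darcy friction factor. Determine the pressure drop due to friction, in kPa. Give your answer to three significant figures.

Δp ≈ 103 kPa

V = 4Q/(πD²) = 4·0.713/(π·0.540²) = 3.113 m/s
Re = VD/ν = 3.113·0.540/2.25×10^-6 = 7.47×10^5 → turbulent
ε/D = 0.17/540 = 3.15×10^-4
Swamee-Jain: f = 0.01610
h_f = f(L/D)V²/(2g) = 0.01610·(870/0.540)·3.113²/(2·9.81) = 12.82 m
Δp = ρg·h_f = 821.0·9.81·12.82 = 103.2 kPa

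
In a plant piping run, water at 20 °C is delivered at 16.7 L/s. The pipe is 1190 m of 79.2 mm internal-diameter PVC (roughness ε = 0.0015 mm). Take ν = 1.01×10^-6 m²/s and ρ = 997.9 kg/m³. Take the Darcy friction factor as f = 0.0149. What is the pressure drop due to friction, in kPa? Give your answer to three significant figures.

Δp ≈ 1280 kPa

V = 4Q/(πD²) = 4·0.0167/(π·0.0792²) = 3.390 m/s
h_f = f(L/D)V²/(2g) = 0.01490·(1190/0.0792)·3.390²/(2·9.81) = 131.1 m
Δp = ρg·h_f = 997.9·9.81·131.1 = 1284 kPa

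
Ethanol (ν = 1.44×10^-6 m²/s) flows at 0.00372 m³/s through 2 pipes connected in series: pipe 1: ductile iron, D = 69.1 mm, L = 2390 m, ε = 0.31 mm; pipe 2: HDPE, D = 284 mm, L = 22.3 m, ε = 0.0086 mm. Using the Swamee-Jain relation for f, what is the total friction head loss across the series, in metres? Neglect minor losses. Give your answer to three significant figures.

H ≈ 55.1 m

Pipe 1: V = 0.9920 m/s, Re = 4.76×10^4, ε/D = 0.00449, f = 0.03177, h_1 = f(L/D)V²/2g = 55.12 m
Pipe 2: V = 0.05872 m/s, Re = 1.16×10^4, ε/D = 3.03×10^-5, f = 0.02982, h_2 = f(L/D)V²/2g = 4.115×10^-4 m
Series → Q common, losses add: H = Σh = 55.12 m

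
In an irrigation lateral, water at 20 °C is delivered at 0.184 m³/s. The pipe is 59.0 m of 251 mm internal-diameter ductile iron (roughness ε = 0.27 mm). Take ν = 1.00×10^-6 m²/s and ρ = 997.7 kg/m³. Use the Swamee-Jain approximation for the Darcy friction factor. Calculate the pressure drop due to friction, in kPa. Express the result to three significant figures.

V = 4Q/(πD²) = 4·0.184/(π·0.251²) = 3.719 m/s
Re = VD/ν = 3.719·0.251/1.00×10^-6 = 9.33×10^5 → turbulent
ε/D = 0.27/251 = 0.00108
Swamee-Jain: f = 0.02039
h_f = f(L/D)V²/(2g) = 0.02039·(59.0/0.251)·3.719²/(2·9.81) = 3.378 m
Δp = ρg·h_f = 997.7·9.81·3.378 = 33.06 kPa

Δp ≈ 33.1 kPa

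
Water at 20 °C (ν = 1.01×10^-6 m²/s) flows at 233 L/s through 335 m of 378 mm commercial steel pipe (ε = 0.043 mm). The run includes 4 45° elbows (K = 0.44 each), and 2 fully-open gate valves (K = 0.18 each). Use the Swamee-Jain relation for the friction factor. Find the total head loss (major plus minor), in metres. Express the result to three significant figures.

H_L ≈ 3.19 m

V = 4Q/(πD²) = 2.076 m/s; V²/2g = 0.2197 m
Re = 7.77×10^5, ε/D = 1.14×10^-4 → f = 0.01400 (Swamee-Jain)
Major: h_f = f(L/D)·V²/2g = 0.01400·886.2·0.2197 = 2.726 m
Minor: ΣK = 2.12; h_m = ΣK·V²/2g = 0.4658 m
Total H_L = 2.726 + 0.4658 = 3.192 m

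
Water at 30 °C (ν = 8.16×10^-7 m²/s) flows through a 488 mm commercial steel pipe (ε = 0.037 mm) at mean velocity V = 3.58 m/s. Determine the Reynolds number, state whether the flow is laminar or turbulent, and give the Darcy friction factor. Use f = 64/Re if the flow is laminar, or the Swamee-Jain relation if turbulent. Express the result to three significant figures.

Re = VD/ν = 3.580·0.488/8.16×10^-7 = 2.14×10^6
Re > 4000 → turbulent; ε/D = 7.58×10^-5
Swamee-Jain: f = 0.01237

Re ≈ 2.14×10^6; turbulent; f ≈ 0.0124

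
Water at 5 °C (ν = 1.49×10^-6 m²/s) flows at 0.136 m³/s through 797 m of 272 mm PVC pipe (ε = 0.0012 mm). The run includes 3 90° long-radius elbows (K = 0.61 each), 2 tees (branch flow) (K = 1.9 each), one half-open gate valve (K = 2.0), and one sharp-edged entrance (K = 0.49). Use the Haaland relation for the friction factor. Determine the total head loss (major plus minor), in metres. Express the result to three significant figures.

H_L ≈ 13.3 m

V = 4Q/(πD²) = 2.341 m/s; V²/2g = 0.2792 m
Re = 4.27×10^5, ε/D = 4.41×10^-6 → f = 0.01348 (Haaland)
Major: h_f = f(L/D)·V²/2g = 0.01348·2930·0.2792 = 11.03 m
Minor: ΣK = 8.12; h_m = ΣK·V²/2g = 2.267 m
Total H_L = 11.03 + 2.267 = 13.30 m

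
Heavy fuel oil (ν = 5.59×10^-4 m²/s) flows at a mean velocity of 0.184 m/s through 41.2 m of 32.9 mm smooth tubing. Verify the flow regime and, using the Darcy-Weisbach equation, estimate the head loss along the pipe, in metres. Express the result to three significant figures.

h_f ≈ 12.8 m

Re = VD/ν = 0.184·0.03290/5.59×10^-4 = 10.8 → laminar (Re < 2300)
f = 64/Re = 5.910
h_f = f(L/D)V²/(2g) = 5.910·(41.2/0.03290)·0.184²/(2·9.81) = 12.77 m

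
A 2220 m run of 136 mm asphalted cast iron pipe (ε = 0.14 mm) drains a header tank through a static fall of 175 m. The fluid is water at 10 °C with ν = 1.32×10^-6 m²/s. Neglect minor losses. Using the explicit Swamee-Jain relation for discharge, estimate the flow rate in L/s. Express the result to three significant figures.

Q ≈ 46.4 L/s

Swamee-Jain (Type II): Q = -0.965·√(gD⁵h_f/L)·ln[ε/(3.7D) + √(3.17ν²L/(gD³h_f))]
√(gD⁵h_f/L) = √(9.81·0.136⁵·175/2220) = 0.005998
ε/(3.7D) = 2.78×10^-4; √(3.17ν²L/(gD³h_f)) = 5.33×10^-5
Q = -0.965·0.005998·ln(3.315×10^-4) = 0.04638 m³/s
Check: V = 3.19 m/s, Re = 3.29×10^5, f = 0.02079, h_f = 176 m ≈ 175 m ✓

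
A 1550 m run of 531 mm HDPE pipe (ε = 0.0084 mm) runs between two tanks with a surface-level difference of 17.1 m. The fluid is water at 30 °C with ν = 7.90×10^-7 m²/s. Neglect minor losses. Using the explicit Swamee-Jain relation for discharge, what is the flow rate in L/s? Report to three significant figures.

Q ≈ 723 L/s

Swamee-Jain (Type II): Q = -0.965·√(gD⁵h_f/L)·ln[ε/(3.7D) + √(3.17ν²L/(gD³h_f))]
√(gD⁵h_f/L) = √(9.81·0.531⁵·17.1/1550) = 0.06759
ε/(3.7D) = 4.28×10^-6; √(3.17ν²L/(gD³h_f)) = 1.10×10^-5
Q = -0.965·0.06759·ln(1.533×10^-5) = 0.7231 m³/s
Check: V = 3.27 m/s, Re = 2.19×10^6, f = 0.01081, h_f = 17.2 m ≈ 17.1 m ✓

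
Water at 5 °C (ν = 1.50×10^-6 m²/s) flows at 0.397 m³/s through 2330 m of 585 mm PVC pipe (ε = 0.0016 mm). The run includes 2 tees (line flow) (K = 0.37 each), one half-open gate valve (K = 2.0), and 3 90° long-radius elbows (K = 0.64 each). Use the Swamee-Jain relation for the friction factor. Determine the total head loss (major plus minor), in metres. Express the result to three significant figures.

V = 4Q/(πD²) = 1.477 m/s; V²/2g = 0.1112 m
Re = 5.76×10^5, ε/D = 2.74×10^-6 → f = 0.01281 (Swamee-Jain)
Major: h_f = f(L/D)·V²/2g = 0.01281·3983·0.1112 = 5.675 m
Minor: ΣK = 4.66; h_m = ΣK·V²/2g = 0.5182 m
Total H_L = 5.675 + 0.5182 = 6.193 m

H_L ≈ 6.19 m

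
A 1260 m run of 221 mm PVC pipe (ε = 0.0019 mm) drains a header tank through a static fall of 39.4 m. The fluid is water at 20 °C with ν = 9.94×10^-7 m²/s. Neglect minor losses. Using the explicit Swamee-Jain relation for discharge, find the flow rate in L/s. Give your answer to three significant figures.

Swamee-Jain (Type II): Q = -0.965·√(gD⁵h_f/L)·ln[ε/(3.7D) + √(3.17ν²L/(gD³h_f))]
√(gD⁵h_f/L) = √(9.81·0.221⁵·39.4/1260) = 0.01272
ε/(3.7D) = 2.32×10^-6; √(3.17ν²L/(gD³h_f)) = 3.08×10^-5
Q = -0.965·0.01272·ln(3.308×10^-5) = 0.1266 m³/s
Check: V = 3.30 m/s, Re = 7.34×10^5, f = 0.01241, h_f = 39.3 m ≈ 39.4 m ✓

Q ≈ 127 L/s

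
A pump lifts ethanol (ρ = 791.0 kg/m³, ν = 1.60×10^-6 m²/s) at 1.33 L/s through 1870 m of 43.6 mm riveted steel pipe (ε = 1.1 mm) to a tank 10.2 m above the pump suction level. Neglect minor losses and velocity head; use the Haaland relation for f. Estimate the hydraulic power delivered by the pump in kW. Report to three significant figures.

P_hyd ≈ 1.09 kW

V = 4Q/(πD²) = 0.8908 m/s; Re = 2.43×10^4; ε/D = 0.0252; f = 0.05475
h_f = f(L/D)V²/2g = 94.97 m
Total head H = z + h_f = 10.2 + 94.97 = 105.2 m
P_hyd = ρgQH = 791.0·9.81·0.00133·105.2 = 1.085 kW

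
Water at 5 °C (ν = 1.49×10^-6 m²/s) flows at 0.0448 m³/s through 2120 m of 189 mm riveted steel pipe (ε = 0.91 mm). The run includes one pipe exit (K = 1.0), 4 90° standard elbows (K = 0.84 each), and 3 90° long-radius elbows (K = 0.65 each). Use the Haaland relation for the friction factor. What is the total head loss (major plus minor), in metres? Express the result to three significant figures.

V = 4Q/(πD²) = 1.597 m/s; V²/2g = 0.1300 m
Re = 2.03×10^5, ε/D = 0.00481 → f = 0.03052 (Haaland)
Major: h_f = f(L/D)·V²/2g = 0.03052·11217·0.1300 = 44.49 m
Minor: ΣK = 6.31; h_m = ΣK·V²/2g = 0.8201 m
Total H_L = 44.49 + 0.8201 = 45.31 m

H_L ≈ 45.3 m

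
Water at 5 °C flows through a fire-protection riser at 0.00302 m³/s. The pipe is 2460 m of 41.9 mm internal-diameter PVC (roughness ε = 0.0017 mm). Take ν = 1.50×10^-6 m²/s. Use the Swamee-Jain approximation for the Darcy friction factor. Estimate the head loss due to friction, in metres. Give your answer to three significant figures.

h_f ≈ 288 m

V = 4Q/(πD²) = 4·0.00302/(π·0.0419²) = 2.190 m/s
Re = VD/ν = 2.190·0.0419/1.50×10^-6 = 6.12×10^4 → turbulent
ε/D = 0.0017/41.9 = 4.06×10^-5
Swamee-Jain: f = 0.02003
h_f = f(L/D)V²/(2g) = 0.02003·(2460/0.0419)·2.190²/(2·9.81) = 287.6 m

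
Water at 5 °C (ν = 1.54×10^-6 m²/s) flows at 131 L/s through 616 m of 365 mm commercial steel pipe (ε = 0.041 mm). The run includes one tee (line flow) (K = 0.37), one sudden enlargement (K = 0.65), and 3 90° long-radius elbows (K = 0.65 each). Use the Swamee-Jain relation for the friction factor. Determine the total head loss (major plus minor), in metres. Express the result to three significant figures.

H_L ≈ 2.34 m

V = 4Q/(πD²) = 1.252 m/s; V²/2g = 0.07989 m
Re = 2.97×10^5, ε/D = 1.12×10^-4 → f = 0.01558 (Swamee-Jain)
Major: h_f = f(L/D)·V²/2g = 0.01558·1688·0.07989 = 2.100 m
Minor: ΣK = 2.97; h_m = ΣK·V²/2g = 0.2373 m
Total H_L = 2.100 + 0.2373 = 2.337 m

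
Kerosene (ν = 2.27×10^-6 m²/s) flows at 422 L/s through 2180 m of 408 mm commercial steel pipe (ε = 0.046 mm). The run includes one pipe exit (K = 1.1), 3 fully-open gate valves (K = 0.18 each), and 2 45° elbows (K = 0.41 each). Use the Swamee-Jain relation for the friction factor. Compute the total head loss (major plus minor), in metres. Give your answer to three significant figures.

V = 4Q/(πD²) = 3.228 m/s; V²/2g = 0.5310 m
Re = 5.80×10^5, ε/D = 1.13×10^-4 → f = 0.01438 (Swamee-Jain)
Major: h_f = f(L/D)·V²/2g = 0.01438·5343·0.5310 = 40.81 m
Minor: ΣK = 2.46; h_m = ΣK·V²/2g = 1.306 m
Total H_L = 40.81 + 1.306 = 42.12 m

H_L ≈ 42.1 m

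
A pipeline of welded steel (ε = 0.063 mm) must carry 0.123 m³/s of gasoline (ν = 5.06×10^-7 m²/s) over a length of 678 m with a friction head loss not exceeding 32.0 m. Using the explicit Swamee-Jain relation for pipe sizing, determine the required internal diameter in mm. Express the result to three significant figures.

Swamee-Jain (Type III): D = 0.66·[ε^1.25·(LQ²/(gh_f))^4.75 + ν·Q^9.4·(L/(gh_f))^5.2]^0.04
LQ²/(gh_f) = 0.03268; L/(gh_f) = 2.160
Term 1 = ε^1.25·(…)^4.75 = 4.92×10^-13; Term 2 = ν·Q^9.4·(…)^5.2 = 7.73×10^-14
D = 0.66·(4.92×10^-13 + 7.73×10^-14)^0.04 = 0.2137 m = 214 mm
Check: V = 3.43 m/s, Re = 1.45×10^6, f = 0.01549, h_f = 29.5 m ≈ 32.0 m ✓

D ≈ 214 mm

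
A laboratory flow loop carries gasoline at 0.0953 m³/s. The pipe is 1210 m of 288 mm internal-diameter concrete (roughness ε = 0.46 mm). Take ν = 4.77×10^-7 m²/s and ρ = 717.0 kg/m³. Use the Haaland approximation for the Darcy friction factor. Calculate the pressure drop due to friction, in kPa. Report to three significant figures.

V = 4Q/(πD²) = 4·0.0953/(π·0.288²) = 1.463 m/s
Re = VD/ν = 1.463·0.288/4.77×10^-7 = 8.83×10^5 → turbulent
ε/D = 0.46/288 = 0.00160
Haaland: f = 0.02234
h_f = f(L/D)V²/(2g) = 0.02234·(1210/0.288)·1.463²/(2·9.81) = 10.24 m
Δp = ρg·h_f = 717.0·9.81·10.24 = 72.01 kPa

Δp ≈ 72.0 kPa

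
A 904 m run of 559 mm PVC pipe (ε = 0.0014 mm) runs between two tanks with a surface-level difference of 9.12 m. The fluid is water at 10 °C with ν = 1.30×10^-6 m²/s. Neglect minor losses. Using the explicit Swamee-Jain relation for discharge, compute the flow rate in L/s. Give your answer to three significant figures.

Swamee-Jain (Type II): Q = -0.965·√(gD⁵h_f/L)·ln[ε/(3.7D) + √(3.17ν²L/(gD³h_f))]
√(gD⁵h_f/L) = √(9.81·0.559⁵·9.12/904) = 0.07350
ε/(3.7D) = 6.77×10^-7; √(3.17ν²L/(gD³h_f)) = 1.76×10^-5
Q = -0.965·0.07350·ln(1.828×10^-5) = 0.7738 m³/s
Check: V = 3.15 m/s, Re = 1.36×10^6, f = 0.01111, h_f = 9.10 m ≈ 9.12 m ✓

Q ≈ 774 L/s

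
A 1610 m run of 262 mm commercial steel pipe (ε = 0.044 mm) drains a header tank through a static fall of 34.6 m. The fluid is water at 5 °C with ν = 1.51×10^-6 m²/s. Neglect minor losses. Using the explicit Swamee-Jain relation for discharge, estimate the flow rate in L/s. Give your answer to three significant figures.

Swamee-Jain (Type II): Q = -0.965·√(gD⁵h_f/L)·ln[ε/(3.7D) + √(3.17ν²L/(gD³h_f))]
√(gD⁵h_f/L) = √(9.81·0.262⁵·34.6/1610) = 0.01613
ε/(3.7D) = 4.54×10^-5; √(3.17ν²L/(gD³h_f)) = 4.37×10^-5
Q = -0.965·0.01613·ln(8.905×10^-5) = 0.1452 m³/s
Check: V = 2.69 m/s, Re = 4.67×10^5, f = 0.01530, h_f = 34.8 m ≈ 34.6 m ✓

Q ≈ 145 L/s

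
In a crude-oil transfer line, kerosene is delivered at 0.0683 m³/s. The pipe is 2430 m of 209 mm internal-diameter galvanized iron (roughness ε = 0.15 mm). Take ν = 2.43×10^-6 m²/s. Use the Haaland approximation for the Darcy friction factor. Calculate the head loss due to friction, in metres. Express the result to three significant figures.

V = 4Q/(πD²) = 4·0.0683/(π·0.209²) = 1.991 m/s
Re = VD/ν = 1.991·0.209/2.43×10^-6 = 1.71×10^5 → turbulent
ε/D = 0.15/209 = 7.18×10^-4
Haaland: f = 0.01993
h_f = f(L/D)V²/(2g) = 0.01993·(2430/0.209)·1.991²/(2·9.81) = 46.81 m

h_f ≈ 46.8 m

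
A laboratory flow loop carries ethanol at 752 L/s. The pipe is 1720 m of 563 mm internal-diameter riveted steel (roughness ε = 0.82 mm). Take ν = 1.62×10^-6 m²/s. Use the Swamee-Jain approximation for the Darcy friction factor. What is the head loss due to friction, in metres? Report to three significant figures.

V = 4Q/(πD²) = 4·0.752/(π·0.563²) = 3.021 m/s
Re = VD/ν = 3.021·0.563/1.62×10^-6 = 1.05×10^6 → turbulent
ε/D = 0.82/563 = 0.00146
Swamee-Jain: f = 0.02186
h_f = f(L/D)V²/(2g) = 0.02186·(1720/0.563)·3.021²/(2·9.81) = 31.07 m

h_f ≈ 31.1 m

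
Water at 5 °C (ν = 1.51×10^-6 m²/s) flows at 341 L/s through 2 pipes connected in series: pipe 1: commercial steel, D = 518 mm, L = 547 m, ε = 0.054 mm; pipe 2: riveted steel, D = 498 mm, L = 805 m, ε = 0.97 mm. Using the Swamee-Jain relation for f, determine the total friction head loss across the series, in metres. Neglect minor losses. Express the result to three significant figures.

Pipe 1: V = 1.618 m/s, Re = 5.55×10^5, ε/D = 1.04×10^-4, f = 0.01435, h_1 = f(L/D)V²/2g = 2.022 m
Pipe 2: V = 1.751 m/s, Re = 5.77×10^5, ε/D = 0.00195, f = 0.02369, h_2 = f(L/D)V²/2g = 5.981 m
Series → Q common, losses add: H = Σh = 8.003 m

H ≈ 8.00 m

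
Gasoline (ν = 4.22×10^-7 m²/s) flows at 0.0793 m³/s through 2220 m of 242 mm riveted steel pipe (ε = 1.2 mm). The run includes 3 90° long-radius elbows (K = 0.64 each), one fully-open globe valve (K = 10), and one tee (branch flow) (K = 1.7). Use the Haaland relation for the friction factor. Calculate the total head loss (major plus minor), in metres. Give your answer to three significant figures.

V = 4Q/(πD²) = 1.724 m/s; V²/2g = 0.1515 m
Re = 9.89×10^5, ε/D = 0.00496 → f = 0.03044 (Haaland)
Major: h_f = f(L/D)·V²/2g = 0.03044·9174·0.1515 = 42.31 m
Minor: ΣK = 13.6; h_m = ΣK·V²/2g = 2.063 m
Total H_L = 42.31 + 2.063 = 44.37 m

H_L ≈ 44.4 m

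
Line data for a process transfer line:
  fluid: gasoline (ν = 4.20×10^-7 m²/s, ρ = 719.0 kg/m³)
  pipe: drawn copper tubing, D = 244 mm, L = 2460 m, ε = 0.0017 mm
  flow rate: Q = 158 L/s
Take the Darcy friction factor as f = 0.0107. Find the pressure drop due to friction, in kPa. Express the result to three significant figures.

Δp ≈ 443 kPa

V = 4Q/(πD²) = 4·0.158/(π·0.244²) = 3.379 m/s
h_f = f(L/D)V²/(2g) = 0.01070·(2460/0.244)·3.379²/(2·9.81) = 62.78 m
Δp = ρg·h_f = 719.0·9.81·62.78 = 442.8 kPa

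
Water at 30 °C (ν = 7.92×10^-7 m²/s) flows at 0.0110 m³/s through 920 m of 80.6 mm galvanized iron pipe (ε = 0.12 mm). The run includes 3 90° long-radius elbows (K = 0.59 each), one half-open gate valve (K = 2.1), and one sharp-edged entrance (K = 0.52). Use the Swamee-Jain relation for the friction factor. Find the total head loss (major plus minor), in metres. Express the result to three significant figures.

V = 4Q/(πD²) = 2.156 m/s; V²/2g = 0.2369 m
Re = 2.19×10^5, ε/D = 0.00149 → f = 0.02284 (Swamee-Jain)
Major: h_f = f(L/D)·V²/2g = 0.02284·11414·0.2369 = 61.77 m
Minor: ΣK = 4.39; h_m = ΣK·V²/2g = 1.040 m
Total H_L = 61.77 + 1.040 = 62.81 m

H_L ≈ 62.8 m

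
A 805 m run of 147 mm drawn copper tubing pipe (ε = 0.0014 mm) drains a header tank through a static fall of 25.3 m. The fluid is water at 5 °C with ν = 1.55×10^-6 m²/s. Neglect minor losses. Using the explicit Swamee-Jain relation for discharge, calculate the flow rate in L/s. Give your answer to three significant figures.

Swamee-Jain (Type II): Q = -0.965·√(gD⁵h_f/L)·ln[ε/(3.7D) + √(3.17ν²L/(gD³h_f))]
√(gD⁵h_f/L) = √(9.81·0.147⁵·25.3/805) = 0.004600
ε/(3.7D) = 2.57×10^-6; √(3.17ν²L/(gD³h_f)) = 8.82×10^-5
Q = -0.965·0.004600·ln(9.076×10^-5) = 0.04132 m³/s
Check: V = 2.43 m/s, Re = 2.31×10^5, f = 0.01520, h_f = 25.1 m ≈ 25.3 m ✓

Q ≈ 41.3 L/s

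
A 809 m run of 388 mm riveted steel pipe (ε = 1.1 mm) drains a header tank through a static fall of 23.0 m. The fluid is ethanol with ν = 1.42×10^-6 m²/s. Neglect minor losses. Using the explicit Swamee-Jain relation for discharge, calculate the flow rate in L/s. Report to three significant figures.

Swamee-Jain (Type II): Q = -0.965·√(gD⁵h_f/L)·ln[ε/(3.7D) + √(3.17ν²L/(gD³h_f))]
√(gD⁵h_f/L) = √(9.81·0.388⁵·23.0/809) = 0.04952
ε/(3.7D) = 7.66×10^-4; √(3.17ν²L/(gD³h_f)) = 1.98×10^-5
Q = -0.965·0.04952·ln(7.860×10^-4) = 0.3416 m³/s
Check: V = 2.89 m/s, Re = 7.89×10^5, f = 0.02602, h_f = 23.1 m ≈ 23.0 m ✓

Q ≈ 342 L/s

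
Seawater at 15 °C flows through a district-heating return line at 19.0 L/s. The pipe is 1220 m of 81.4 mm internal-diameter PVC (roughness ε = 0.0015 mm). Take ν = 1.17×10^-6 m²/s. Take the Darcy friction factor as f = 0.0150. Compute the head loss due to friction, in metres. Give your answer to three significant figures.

h_f ≈ 153 m

V = 4Q/(πD²) = 4·0.0190/(π·0.0814²) = 3.651 m/s
h_f = f(L/D)V²/(2g) = 0.01500·(1220/0.0814)·3.651²/(2·9.81) = 152.7 m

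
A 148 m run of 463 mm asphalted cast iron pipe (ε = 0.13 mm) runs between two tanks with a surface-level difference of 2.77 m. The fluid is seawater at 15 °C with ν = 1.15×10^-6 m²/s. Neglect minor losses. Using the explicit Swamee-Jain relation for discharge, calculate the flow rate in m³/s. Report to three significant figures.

Q ≈ 0.561 m³/s

Swamee-Jain (Type II): Q = -0.965·√(gD⁵h_f/L)·ln[ε/(3.7D) + √(3.17ν²L/(gD³h_f))]
√(gD⁵h_f/L) = √(9.81·0.463⁵·2.77/148) = 0.06250
ε/(3.7D) = 7.59×10^-5; √(3.17ν²L/(gD³h_f)) = 1.52×10^-5
Q = -0.965·0.06250·ln(9.105×10^-5) = 0.5612 m³/s
Check: V = 3.33 m/s, Re = 1.34×10^6, f = 0.01540, h_f = 2.79 m ≈ 2.77 m ✓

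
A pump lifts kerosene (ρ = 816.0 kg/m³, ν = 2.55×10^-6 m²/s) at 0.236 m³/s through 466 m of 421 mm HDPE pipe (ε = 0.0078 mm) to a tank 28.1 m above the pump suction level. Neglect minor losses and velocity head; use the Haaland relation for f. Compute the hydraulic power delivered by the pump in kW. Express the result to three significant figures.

V = 4Q/(πD²) = 1.695 m/s; Re = 2.80×10^5; ε/D = 1.85×10^-5; f = 0.01468
h_f = f(L/D)V²/2g = 2.380 m
Total head H = z + h_f = 28.1 + 2.380 = 30.48 m
P_hyd = ρgQH = 816.0·9.81·0.236·30.48 = 57.58 kW

P_hyd ≈ 57.6 kW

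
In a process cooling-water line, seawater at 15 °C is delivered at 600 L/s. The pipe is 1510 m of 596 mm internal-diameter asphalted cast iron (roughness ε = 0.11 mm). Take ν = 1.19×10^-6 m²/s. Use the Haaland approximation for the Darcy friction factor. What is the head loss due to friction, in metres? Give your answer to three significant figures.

V = 4Q/(πD²) = 4·0.600/(π·0.596²) = 2.151 m/s
Re = VD/ν = 2.151·0.596/1.19×10^-6 = 1.08×10^6 → turbulent
ε/D = 0.11/596 = 1.85×10^-4
Haaland: f = 0.01437
h_f = f(L/D)V²/(2g) = 0.01437·(1510/0.596)·2.151²/(2·9.81) = 8.581 m

h_f ≈ 8.58 m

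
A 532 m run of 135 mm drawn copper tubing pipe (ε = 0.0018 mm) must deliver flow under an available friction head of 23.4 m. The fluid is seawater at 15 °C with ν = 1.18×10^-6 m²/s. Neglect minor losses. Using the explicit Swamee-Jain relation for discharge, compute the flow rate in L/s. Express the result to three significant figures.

Swamee-Jain (Type II): Q = -0.965·√(gD⁵h_f/L)·ln[ε/(3.7D) + √(3.17ν²L/(gD³h_f))]
√(gD⁵h_f/L) = √(9.81·0.135⁵·23.4/532) = 0.004399
ε/(3.7D) = 3.60×10^-6; √(3.17ν²L/(gD³h_f)) = 6.45×10^-5
Q = -0.965·0.004399·ln(6.808×10^-5) = 0.04073 m³/s
Check: V = 2.85 m/s, Re = 3.26×10^5, f = 0.01432, h_f = 23.3 m ≈ 23.4 m ✓

Q ≈ 40.7 L/s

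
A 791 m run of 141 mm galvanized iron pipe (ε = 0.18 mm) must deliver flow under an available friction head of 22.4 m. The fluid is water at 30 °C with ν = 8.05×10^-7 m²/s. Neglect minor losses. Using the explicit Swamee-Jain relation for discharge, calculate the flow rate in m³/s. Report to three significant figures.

Q ≈ 0.0297 m³/s

Swamee-Jain (Type II): Q = -0.965·√(gD⁵h_f/L)·ln[ε/(3.7D) + √(3.17ν²L/(gD³h_f))]
√(gD⁵h_f/L) = √(9.81·0.141⁵·22.4/791) = 0.003935
ε/(3.7D) = 3.45×10^-4; √(3.17ν²L/(gD³h_f)) = 5.14×10^-5
Q = -0.965·0.003935·ln(3.964×10^-4) = 0.02974 m³/s
Check: V = 1.90 m/s, Re = 3.34×10^5, f = 0.02174, h_f = 22.6 m ≈ 22.4 m ✓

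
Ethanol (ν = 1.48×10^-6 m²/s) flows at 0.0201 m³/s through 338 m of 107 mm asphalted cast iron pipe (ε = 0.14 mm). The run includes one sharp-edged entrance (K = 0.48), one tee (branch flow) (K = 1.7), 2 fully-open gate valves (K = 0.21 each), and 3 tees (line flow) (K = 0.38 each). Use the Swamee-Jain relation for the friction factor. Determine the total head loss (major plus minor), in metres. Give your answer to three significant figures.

H_L ≈ 19.1 m

V = 4Q/(πD²) = 2.235 m/s; V²/2g = 0.2547 m
Re = 1.62×10^5, ε/D = 0.00131 → f = 0.02259 (Swamee-Jain)
Major: h_f = f(L/D)·V²/2g = 0.02259·3159·0.2547 = 18.17 m
Minor: ΣK = 3.74; h_m = ΣK·V²/2g = 0.9525 m
Total H_L = 18.17 + 0.9525 = 19.13 m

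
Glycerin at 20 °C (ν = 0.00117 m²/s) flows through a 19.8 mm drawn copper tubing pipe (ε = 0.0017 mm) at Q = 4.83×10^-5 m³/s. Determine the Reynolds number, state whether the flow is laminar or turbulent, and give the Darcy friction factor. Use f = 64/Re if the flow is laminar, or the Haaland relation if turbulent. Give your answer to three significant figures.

V = 4Q/(πD²) = 0.1569 m/s
Re = VD/ν = 0.1569·0.0198/0.00117 = 2.65
Re < 2300 → laminar → f = 64/Re = 24.11

Re ≈ 2.65; laminar; f = 64/Re ≈ 24.1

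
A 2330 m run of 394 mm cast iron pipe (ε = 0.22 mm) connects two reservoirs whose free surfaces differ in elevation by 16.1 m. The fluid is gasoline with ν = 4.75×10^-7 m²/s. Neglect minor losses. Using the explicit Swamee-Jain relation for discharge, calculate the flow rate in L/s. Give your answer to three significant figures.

Q ≈ 213 L/s

Swamee-Jain (Type II): Q = -0.965·√(gD⁵h_f/L)·ln[ε/(3.7D) + √(3.17ν²L/(gD³h_f))]
√(gD⁵h_f/L) = √(9.81·0.394⁵·16.1/2330) = 0.02537
ε/(3.7D) = 1.51×10^-4; √(3.17ν²L/(gD³h_f)) = 1.31×10^-5
Q = -0.965·0.02537·ln(1.640×10^-4) = 0.2134 m³/s
Check: V = 1.75 m/s, Re = 1.45×10^6, f = 0.01753, h_f = 16.2 m ≈ 16.1 m ✓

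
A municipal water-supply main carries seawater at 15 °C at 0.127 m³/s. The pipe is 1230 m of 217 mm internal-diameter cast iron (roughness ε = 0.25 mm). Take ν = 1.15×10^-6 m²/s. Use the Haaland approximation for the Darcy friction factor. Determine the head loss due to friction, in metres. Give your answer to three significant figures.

V = 4Q/(πD²) = 4·0.127/(π·0.217²) = 3.434 m/s
Re = VD/ν = 3.434·0.217/1.15×10^-6 = 6.48×10^5 → turbulent
ε/D = 0.25/217 = 0.00115
Haaland: f = 0.02074
h_f = f(L/D)V²/(2g) = 0.02074·(1230/0.217)·3.434²/(2·9.81) = 70.65 m

h_f ≈ 70.7 m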